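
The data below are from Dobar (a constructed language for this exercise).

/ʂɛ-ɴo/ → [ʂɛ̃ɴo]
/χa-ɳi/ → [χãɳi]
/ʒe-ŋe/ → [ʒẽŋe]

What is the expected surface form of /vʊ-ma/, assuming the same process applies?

[vʊ̃ma]

The data show regressive nasality assimilation (vowel nasalisation): /ɛ/ → [ɛ̃] before /ɴ/; /a/ → [ã] before /ɳ/; /e/ → [ẽ] before /ŋ/ — a vowel is nasalised by an immediately following nasal consonant.
The vowel /ʊ/ is adjacent to the following nasal /m/, so it acquires [+nasal] and surfaces as [ʊ̃].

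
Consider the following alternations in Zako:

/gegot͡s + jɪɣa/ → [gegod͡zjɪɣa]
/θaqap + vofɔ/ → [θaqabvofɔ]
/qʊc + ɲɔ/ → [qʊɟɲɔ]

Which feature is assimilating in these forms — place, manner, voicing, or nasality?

voicing

The segment that alternates is /t͡s/, which surfaces as [d͡z] when adjacent to /j/.
The change voiceless → voiced matches the voicing of the following /j/, identifying this as voicing assimilation.
The same holds elsewhere in the data: /p/ → [b] before /v/ (voiceless → voiced, matching voiced); /c/ → [ɟ] before /ɲ/ (voiceless → voiced, matching voiced) — only voicing changes, and always toward the following segment.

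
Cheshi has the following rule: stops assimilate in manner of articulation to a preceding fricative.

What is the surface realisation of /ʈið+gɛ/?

[ʈiðɣɛ]

/g/ is a voiced velar stop. The preceding trigger /ð/ is a fricative, so /g/ must become a fricative as well.
Changing only its manner to fricative gives [ɣ] — the voiced velar fricative.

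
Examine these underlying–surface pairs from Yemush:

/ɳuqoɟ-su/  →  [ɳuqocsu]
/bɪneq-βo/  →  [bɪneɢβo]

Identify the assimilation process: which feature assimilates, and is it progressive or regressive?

Comparing underlying and surface forms, /ɟ/ → [c] is the alternation; the neighbouring /s/ is constant.
/ɟ/ is voiced while /s/ is voiceless; the output [c] is voiceless, matching the trigger — so the feature that spreads is voicing.
Place and manner are unchanged, so the assimilation is partial, not total.
Checking the remaining alternation: /q/ → [ɢ] before /β/ (voiceless → voiced, matching voiced) — only voicing changes, and always toward the following segment.
The trigger is the following segment, so the direction is regressive (anticipatory).

regressive voicing assimilation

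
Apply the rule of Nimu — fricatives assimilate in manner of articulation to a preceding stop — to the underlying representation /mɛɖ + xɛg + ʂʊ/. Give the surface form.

/x/ is a voiceless velar fricative. The preceding trigger /ɖ/ is a stop, so /x/ must become a stop as well.
The voiceless velar stop is [k], so /x/ → [k].
At the second juncture, /ʂ/ likewise becomes [ʈ] adjacent to /g/.

[mɛɖkɛgʈʊ]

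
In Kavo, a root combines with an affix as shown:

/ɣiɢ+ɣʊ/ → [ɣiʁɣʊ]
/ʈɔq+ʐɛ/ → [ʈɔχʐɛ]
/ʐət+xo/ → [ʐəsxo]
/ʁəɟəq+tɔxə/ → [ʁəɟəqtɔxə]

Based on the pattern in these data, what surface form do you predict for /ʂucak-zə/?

[ʂucaxzə]

The data show regressive manner assimilation: /ɢ/ → [ʁ] before /ɣ/; /q/ → [χ] before /ʐ/; /t/ → [s] before /x/. In each pair only manner changes, matching the following consonant, while place and voice stay constant.
No alternation appears in [ʁəɟəqtɔxə]: there the adjacent consonants already agree in manner (/q/ and /t/ are both stops), so this form is consistent with the same rule.
/k/ is a voiceless velar stop. The following trigger /z/ is a fricative, so /k/ must become a fricative as well.
The voiceless velar fricative is [x], so /k/ → [x].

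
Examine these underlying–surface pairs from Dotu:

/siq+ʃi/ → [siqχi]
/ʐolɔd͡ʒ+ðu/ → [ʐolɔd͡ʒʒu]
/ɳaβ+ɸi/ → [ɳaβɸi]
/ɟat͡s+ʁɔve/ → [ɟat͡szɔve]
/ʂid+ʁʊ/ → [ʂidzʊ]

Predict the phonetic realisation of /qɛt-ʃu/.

[qɛtsu]

The data show progressive place assimilation: /ʃ/ → [χ] after /q/; /ð/ → [ʒ] after /d͡ʒ/; /ʁ/ → [z] after /t͡s/; /ʁ/ → [z] after /d/. In each pair only place changes, matching the preceding consonant, while manner and voice stay constant.
Nothing changes in [ɳaβɸi]: there the adjacent consonants already agree in place (/ɸ/ and /β/ are both bilabial), so this form is consistent with the same rule.
/ʃ/ is a voiceless postalveolar fricative. The preceding trigger /t/ is alveolar, so /ʃ/ must become alveolar as well.
A voiceless alveolar fricative is [s], so the surface segment is [s].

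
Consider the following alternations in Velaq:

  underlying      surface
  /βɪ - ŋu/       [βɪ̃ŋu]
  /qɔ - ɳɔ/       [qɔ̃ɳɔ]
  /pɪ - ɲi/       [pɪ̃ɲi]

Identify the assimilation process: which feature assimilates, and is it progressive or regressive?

regressive nasality assimilation (vowel nasalisation)

The vowel /ɪ/ surfaces as nasalised [ɪ̃] next to the following nasal /ŋ/ — it has acquired the [+nasal] feature of its neighbour.
Likewise in the remaining data: /ɔ/ → [ɔ̃] before /ɳ/; /ɪ/ → [ɪ̃] before /ɲ/ — each time a vowel is nasalised next to a following nasal.
Because the conditioning nasal is to the right of the vowel that changes, the process is regressive (anticipatory).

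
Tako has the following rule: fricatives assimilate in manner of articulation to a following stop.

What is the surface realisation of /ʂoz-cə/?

[ʂodcə]

The rule targets /z/ (voiced alveolar fricative), which sits before the trigger /c/ (stop).
A voiced alveolar stop is [d], so the surface segment is [d].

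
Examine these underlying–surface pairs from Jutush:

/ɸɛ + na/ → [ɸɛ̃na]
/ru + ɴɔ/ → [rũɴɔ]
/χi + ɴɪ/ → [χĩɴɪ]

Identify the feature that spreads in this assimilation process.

nasality

The vowel /ɛ/ surfaces as nasalised [ɛ̃] next to the following nasal /n/ — it has acquired the [+nasal] feature of its neighbour.
Likewise in the remaining data: /u/ → [ũ] before /ɴ/; /i/ → [ĩ] before /ɴ/ — each time a vowel is nasalised next to a following nasal.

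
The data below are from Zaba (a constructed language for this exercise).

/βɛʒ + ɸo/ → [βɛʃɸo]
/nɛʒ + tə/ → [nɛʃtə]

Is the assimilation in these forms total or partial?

Comparing underlying and surface forms, /ʒ/ → [ʃ] is the alternation; the neighbouring /ɸ/ is constant.
/ʒ/ is voiced while /ɸ/ is voiceless; the output [ʃ] is voiceless, matching the trigger — so the feature that spreads is voicing.
Place and manner are unchanged, so the assimilation is partial, not total.
The other alternating form patterns the same way: /ʒ/ → [ʃ] before /t/ (voiced → voiceless, matching voiceless) — only voicing changes, and always toward the following segment.

partial assimilation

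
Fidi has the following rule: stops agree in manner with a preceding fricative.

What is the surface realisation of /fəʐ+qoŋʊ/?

/q/ is a voiceless uvular stop. The preceding trigger /ʐ/ is a fricative, so /q/ must become a fricative as well.
A voiceless uvular fricative is [χ], so the surface segment is [χ].

[fəʐχoŋʊ]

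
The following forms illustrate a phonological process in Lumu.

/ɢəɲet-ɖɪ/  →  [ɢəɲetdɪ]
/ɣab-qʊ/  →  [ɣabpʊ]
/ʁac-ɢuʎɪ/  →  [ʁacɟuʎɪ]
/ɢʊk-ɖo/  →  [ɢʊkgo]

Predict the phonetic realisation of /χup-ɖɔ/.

The data show progressive place assimilation: /ɖ/ → [d] after /t/; /q/ → [p] after /b/; /ɢ/ → [ɟ] after /c/; /ɖ/ → [g] after /k/. In each pair only place changes, matching the preceding consonant, while manner and voice stay constant.
The rule targets /ɖ/ (voiced retroflex stop), which sits after the trigger /p/ (bilabial).
A voiced bilabial stop is [b], so the surface segment is [b].

[χupbɔ]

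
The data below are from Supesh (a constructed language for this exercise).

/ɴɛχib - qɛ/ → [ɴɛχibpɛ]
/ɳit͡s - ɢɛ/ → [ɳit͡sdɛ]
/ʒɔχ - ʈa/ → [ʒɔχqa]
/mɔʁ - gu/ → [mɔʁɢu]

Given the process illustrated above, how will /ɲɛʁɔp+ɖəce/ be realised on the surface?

The data show progressive place assimilation: /q/ → [p] after /b/; /ɢ/ → [d] after /t͡s/; /ʈ/ → [q] after /χ/; /g/ → [ɢ] after /ʁ/. In each pair only place changes, matching the preceding consonant, while manner and voice stay constant.
The rule targets /ɖ/ (voiced retroflex stop), which sits after the trigger /p/ (bilabial).
The voiced bilabial stop is [b], so /ɖ/ → [b].

[ɲɛʁɔpbəce]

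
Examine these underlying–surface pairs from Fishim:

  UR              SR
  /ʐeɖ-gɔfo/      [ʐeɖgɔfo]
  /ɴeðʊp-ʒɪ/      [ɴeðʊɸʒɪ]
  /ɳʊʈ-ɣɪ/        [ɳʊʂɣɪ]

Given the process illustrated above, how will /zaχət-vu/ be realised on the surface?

The data show regressive manner assimilation: /p/ → [ɸ] before /ʒ/; /ʈ/ → [ʂ] before /ɣ/. In each pair only manner changes, matching the following consonant, while place and voice stay constant.
No alternation appears in [ʐeɖgɔfo]: there the adjacent consonants already agree in manner (/ɖ/ and /g/ are both stops), so this form is consistent with the same rule.
/t/ is a voiceless alveolar stop. The following trigger /v/ is a fricative, so /t/ must become a fricative as well.
The voiceless alveolar fricative is [s], so /t/ → [s].

[zaχəsvu]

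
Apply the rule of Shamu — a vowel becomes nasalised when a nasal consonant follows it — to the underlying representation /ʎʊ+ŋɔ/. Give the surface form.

[ʎʊ̃ŋɔ]

The vowel /ʊ/ is adjacent to the following nasal /ŋ/, so it acquires [+nasal] and surfaces as [ʊ̃].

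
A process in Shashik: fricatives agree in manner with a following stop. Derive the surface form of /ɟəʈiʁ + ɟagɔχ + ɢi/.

The rule targets /ʁ/ (voiced uvular fricative), which sits before the trigger /ɟ/ (stop).
Changing only its manner to stop gives [ɢ] — the voiced uvular stop.
The same rule applies at the second boundary: /χ/ → [q] next to /ɢ/.

[ɟəʈiɢɟagɔqɢi]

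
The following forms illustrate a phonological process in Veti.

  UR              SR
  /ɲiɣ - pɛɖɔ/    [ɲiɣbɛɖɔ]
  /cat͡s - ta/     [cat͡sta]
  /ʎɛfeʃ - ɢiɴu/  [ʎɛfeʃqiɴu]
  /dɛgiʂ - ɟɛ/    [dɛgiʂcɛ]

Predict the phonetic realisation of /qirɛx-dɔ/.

The data show progressive voicing assimilation: /p/ → [b] after /ɣ/; /ɢ/ → [q] after /ʃ/; /ɟ/ → [c] after /ʂ/. In each pair only voicing changes, matching the preceding consonant, while place and manner stay constant.
Nothing changes in [cat͡sta]: there the adjacent consonants already agree in voicing (/t/ and /t͡s/ are both voiceless), so this form is consistent with the same rule.
The rule targets /d/ (voiced alveolar stop), which sits after the trigger /x/ (voiceless).
Changing only its voicing to voiceless gives [t] — the voiceless alveolar stop.

[qirɛxtɔ]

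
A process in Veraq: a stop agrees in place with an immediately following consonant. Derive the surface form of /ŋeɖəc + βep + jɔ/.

The rule targets /c/ (voiceless palatal stop), which sits before the trigger /β/ (bilabial).
The voiceless bilabial stop is [p], so /c/ → [p].
The same rule applies at the second boundary: /p/ → [c] next to /j/.

[ŋeɖəpβecjɔ]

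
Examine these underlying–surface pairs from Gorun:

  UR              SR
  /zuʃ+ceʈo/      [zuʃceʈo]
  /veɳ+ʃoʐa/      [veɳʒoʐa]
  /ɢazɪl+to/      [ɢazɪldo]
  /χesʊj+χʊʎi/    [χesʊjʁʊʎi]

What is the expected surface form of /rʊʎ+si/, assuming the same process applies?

The data show progressive voicing assimilation: /ʃ/ → [ʒ] after /ɳ/; /t/ → [d] after /l/; /χ/ → [ʁ] after /j/. In each pair only voicing changes, matching the preceding consonant, while place and manner stay constant.
No alternation appears in [zuʃceʈo]: there the adjacent consonants already agree in voicing (/c/ and /ʃ/ are both voiceless), so this form is consistent with the same rule.
/s/ is a voiceless alveolar fricative. The preceding trigger /ʎ/ is voiced, so /s/ must become voiced as well.
A voiced alveolar fricative is [z], so the surface segment is [z].

[rʊʎzi]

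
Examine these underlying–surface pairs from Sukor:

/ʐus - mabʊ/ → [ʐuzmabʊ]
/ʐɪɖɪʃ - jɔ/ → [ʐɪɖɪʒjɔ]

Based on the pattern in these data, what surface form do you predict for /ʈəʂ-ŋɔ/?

The data show regressive voicing assimilation: /s/ → [z] before /m/; /ʃ/ → [ʒ] before /j/. In each pair only voicing changes, matching the following consonant, while place and manner stay constant.
The rule targets /ʂ/ (voiceless retroflex fricative), which sits before the trigger /ŋ/ (voiced).
The voiced retroflex fricative is [ʐ], so /ʂ/ → [ʐ].

[ʈəʐŋɔ]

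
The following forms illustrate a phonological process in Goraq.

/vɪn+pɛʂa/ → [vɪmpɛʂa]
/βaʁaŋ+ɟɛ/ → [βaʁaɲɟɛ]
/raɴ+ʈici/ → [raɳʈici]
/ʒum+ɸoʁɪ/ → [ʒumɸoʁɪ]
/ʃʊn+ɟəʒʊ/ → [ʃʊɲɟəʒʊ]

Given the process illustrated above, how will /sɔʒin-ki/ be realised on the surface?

[sɔʒiŋki]

The data show regressive place assimilation: /n/ → [m] before /p/; /ŋ/ → [ɲ] before /ɟ/; /ɴ/ → [ɳ] before /ʈ/; /n/ → [ɲ] before /ɟ/. In each pair only place changes, matching the following consonant, while manner and voice stay constant.
No alternation appears in [ʒumɸoʁɪ]: there the adjacent consonants already agree in place (/m/ and /ɸ/ are both bilabial), so this form is consistent with the same rule.
The rule targets /n/ (voiced alveolar nasal), which sits before the trigger /k/ (velar).
The voiced velar nasal is [ŋ], so /n/ → [ŋ].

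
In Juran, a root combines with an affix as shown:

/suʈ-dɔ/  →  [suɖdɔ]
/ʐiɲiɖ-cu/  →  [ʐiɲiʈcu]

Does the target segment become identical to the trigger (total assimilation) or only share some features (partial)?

partial assimilation

Comparing underlying and surface forms, /ʈ/ → [ɖ] is the alternation; the neighbouring /d/ is constant.
The change voiceless → voiced matches the voicing of the following /d/, identifying this as voicing assimilation.
Place and manner are unchanged, so the assimilation is partial, not total.
The other alternating form patterns the same way: /ɖ/ → [ʈ] before /c/ (voiced → voiceless, matching voiceless) — only voicing changes, and always toward the following segment.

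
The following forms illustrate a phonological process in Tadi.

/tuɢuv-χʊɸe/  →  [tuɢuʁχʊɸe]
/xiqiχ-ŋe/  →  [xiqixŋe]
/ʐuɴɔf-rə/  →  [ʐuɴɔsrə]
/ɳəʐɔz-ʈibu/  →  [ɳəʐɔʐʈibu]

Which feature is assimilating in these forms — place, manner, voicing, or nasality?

The segment that alternates is /v/, which surfaces as [ʁ] when adjacent to /χ/.
/v/ is labiodental while /χ/ is uvular; the output [ʁ] is uvular, matching the trigger — so the feature that spreads is place.
The other alternating forms pattern the same way: /χ/ → [x] before /ŋ/ (uvular → velar, matching velar); /f/ → [s] before /r/ (labiodental → alveolar, matching alveolar); /z/ → [ʐ] before /ʈ/ (alveolar → retroflex, matching retroflex) — only place changes, and always toward the following segment.

place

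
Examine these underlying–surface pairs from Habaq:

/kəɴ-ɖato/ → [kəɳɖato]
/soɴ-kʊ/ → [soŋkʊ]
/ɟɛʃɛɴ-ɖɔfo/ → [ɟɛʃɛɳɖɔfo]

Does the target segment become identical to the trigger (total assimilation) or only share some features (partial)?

partial assimilation

Underlying /ɴ/ is realised as [ɳ] next to /ɖ/; /ɖ/ itself does not change.
The change uvular → retroflex matches the place of the following /ɖ/, identifying this as place assimilation.
Manner and voice are unchanged, so the assimilation is partial, not total.
Checking the remaining alternation: /ɴ/ → [ŋ] before /k/ (uvular → velar, matching velar) — only place changes, and always toward the following segment.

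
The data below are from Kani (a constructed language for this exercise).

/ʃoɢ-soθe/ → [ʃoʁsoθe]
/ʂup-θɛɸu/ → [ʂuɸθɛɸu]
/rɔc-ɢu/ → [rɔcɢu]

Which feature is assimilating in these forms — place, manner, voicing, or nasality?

manner

Comparing underlying and surface forms, /ɢ/ → [ʁ] is the alternation; the neighbouring /s/ is constant.
/ɢ/ is a stop while /s/ is a fricative; the output [ʁ] is a fricative, matching the trigger — so the feature that spreads is manner.
The same holds elsewhere in the data: /p/ → [ɸ] before /θ/ (stop → fricative, matching a fricative) — only manner changes, and always toward the following segment.
No alternation appears in [rɔcɢu]: there the adjacent consonants already agree in manner (/c/ and /ɢ/ are both stops), so this form is consistent with the same rule.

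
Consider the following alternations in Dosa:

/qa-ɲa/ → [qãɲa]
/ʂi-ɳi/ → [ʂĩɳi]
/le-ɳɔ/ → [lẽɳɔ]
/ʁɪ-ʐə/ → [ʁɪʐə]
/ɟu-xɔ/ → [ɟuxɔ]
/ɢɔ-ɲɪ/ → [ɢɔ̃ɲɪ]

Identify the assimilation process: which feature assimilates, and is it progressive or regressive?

The vowel /a/ surfaces as nasalised [ã] next to the following nasal /ɲ/ — it has acquired the [+nasal] feature of its neighbour.
The other forms show the same pattern: /i/ → [ĩ] before /ɳ/; /e/ → [ẽ] before /ɳ/; /ɔ/ → [ɔ̃] before /ɲ/ — each time a vowel is nasalised next to a following nasal.
No change occurs in [ʁɪʐə], [ɟuxɔ] because the vowel at the boundary is adjacent to an oral consonant, not a nasal (/ɪ/ next to /ʐ/; /u/ next to /x/).
Because the conditioning nasal is to the right of the vowel that changes, the process is regressive (anticipatory).

regressive nasality assimilation (vowel nasalisation)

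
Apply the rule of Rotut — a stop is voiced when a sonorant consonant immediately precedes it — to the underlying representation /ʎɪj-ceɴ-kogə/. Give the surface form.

[ʎɪjɟeɴgogə]

The rule targets /c/ (voiceless palatal stop), which sits after the trigger /j/ (voiced).
Changing only its voicing to voiced gives [ɟ] — the voiced palatal stop.
At the second juncture, /k/ likewise becomes [g] adjacent to /ɴ/.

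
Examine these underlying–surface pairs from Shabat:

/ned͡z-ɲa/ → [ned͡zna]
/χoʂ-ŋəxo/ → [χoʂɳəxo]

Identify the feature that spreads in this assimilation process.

The segment that alternates is /ɲ/, which surfaces as [n] when adjacent to /d͡z/.
The change palatal → alveolar matches the place of the preceding /d͡z/, identifying this as place assimilation.
The same holds elsewhere in the data: /ŋ/ → [ɳ] after /ʂ/ (velar → retroflex, matching retroflex) — only place changes, and always toward the preceding segment.

place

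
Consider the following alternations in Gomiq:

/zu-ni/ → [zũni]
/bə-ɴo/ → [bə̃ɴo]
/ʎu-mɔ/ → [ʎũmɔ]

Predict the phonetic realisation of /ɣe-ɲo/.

[ɣẽɲo]

The data show regressive nasality assimilation (vowel nasalisation): /u/ → [ũ] before /n/; /ə/ → [ə̃] before /ɴ/; /u/ → [ũ] before /m/ — a vowel is nasalised by an immediately following nasal consonant.
/e/ sits next to the nasal /ɲ/ and is therefore nasalised to [ẽ].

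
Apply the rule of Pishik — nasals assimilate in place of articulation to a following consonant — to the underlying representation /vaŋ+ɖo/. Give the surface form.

[vaɳɖo]

/ŋ/ is a voiced velar nasal. The following trigger /ɖ/ is retroflex, so /ŋ/ must become retroflex as well.
A voiced retroflex nasal is [ɳ], so the surface segment is [ɳ].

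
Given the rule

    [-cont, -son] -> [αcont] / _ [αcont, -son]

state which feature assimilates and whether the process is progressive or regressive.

The rule copies [cont] (continuancy) from the environment onto the target stops; since [±cont] encodes the stop/fricative manner contrast, the assimilating dimension is manner.
The conditioning segment sits to the right of the focus bar, meaning the trigger follows the segment that changes — regressive assimilation.

regressive manner assimilation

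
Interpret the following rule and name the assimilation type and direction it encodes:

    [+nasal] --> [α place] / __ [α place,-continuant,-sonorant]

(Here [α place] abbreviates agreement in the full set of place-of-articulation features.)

regressive place assimilation

The shared variable α links the value of the place features (abbreviated [place]) on the target to the same value on the neighbouring segment, so place is the feature that assimilates.
The conditioning segment sits to the right of the focus bar, meaning the trigger follows the segment that changes — regressive assimilation.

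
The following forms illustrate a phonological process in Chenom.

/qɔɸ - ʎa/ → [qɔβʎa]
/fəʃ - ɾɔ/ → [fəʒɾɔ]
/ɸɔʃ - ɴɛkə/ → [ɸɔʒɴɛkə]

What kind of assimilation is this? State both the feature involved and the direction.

regressive voicing assimilation

Underlying /ɸ/ is realised as [β] next to /ʎ/; /ʎ/ itself does not change.
/ɸ/ is voiceless while /ʎ/ is voiced; the output [β] is voiced, matching the trigger — so the feature that spreads is voicing.
Place and manner are unchanged, so the assimilation is partial, not total.
The other alternating forms pattern the same way: /ʃ/ → [ʒ] before /ɾ/ (voiceless → voiced, matching voiced); /ʃ/ → [ʒ] before /ɴ/ (voiceless → voiced, matching voiced) — only voicing changes, and always toward the following segment.
The trigger is the following segment, so the direction is regressive (anticipatory).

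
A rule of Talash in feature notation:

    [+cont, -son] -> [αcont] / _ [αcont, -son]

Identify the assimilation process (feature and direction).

The shared variable α links the value of [cont] on the target to that of the neighbouring obstruent. [cont] distinguishes stops from fricatives — a manner-of-articulation feature — so this is manner assimilation.
The conditioning segment sits to the right of the focus bar, meaning the trigger follows the segment that changes — regressive assimilation.

regressive manner assimilation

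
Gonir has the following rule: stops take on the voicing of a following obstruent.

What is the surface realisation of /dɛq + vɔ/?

[dɛɢvɔ]

/q/ is a voiceless uvular stop. The following trigger /v/ is voiced, so /q/ must become voiced as well.
The voiced uvular stop is [ɢ], so /q/ → [ɢ].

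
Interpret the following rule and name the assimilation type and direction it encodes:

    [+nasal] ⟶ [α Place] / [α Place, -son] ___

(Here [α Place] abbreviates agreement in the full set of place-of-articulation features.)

progressive place assimilation

The shared variable α links the value of the place features (abbreviated [Place]) on the target to the same value on the neighbouring segment, so place is the feature that assimilates.
Since the environment is written before the underscore, the trigger precedes the target; the direction is progressive.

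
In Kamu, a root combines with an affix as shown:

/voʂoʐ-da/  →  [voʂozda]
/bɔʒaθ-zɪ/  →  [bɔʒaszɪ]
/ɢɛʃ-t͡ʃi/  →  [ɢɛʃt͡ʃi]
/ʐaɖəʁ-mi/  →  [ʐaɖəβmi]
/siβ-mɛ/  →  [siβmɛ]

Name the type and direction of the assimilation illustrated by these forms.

regressive place assimilation

The segment that alternates is /ʐ/, which surfaces as [z] when adjacent to /d/.
The change retroflex → alveolar matches the place of the following /d/, identifying this as place assimilation.
Manner and voice are unchanged, so the assimilation is partial, not total.
The other alternating forms pattern the same way: /θ/ → [s] before /z/ (dental → alveolar, matching alveolar); /ʁ/ → [β] before /m/ (uvular → bilabial, matching bilabial) — only place changes, and always toward the following segment.
No alternation appears in [ɢɛʃt͡ʃi], [siβmɛ]: there the adjacent consonants already agree in place (/ʃ/ and /t͡ʃ/ are both postalveolar; /β/ and /m/ are both bilabial), so these forms are consistent with the same rule.
The trigger is the following segment, so the direction is regressive (anticipatory).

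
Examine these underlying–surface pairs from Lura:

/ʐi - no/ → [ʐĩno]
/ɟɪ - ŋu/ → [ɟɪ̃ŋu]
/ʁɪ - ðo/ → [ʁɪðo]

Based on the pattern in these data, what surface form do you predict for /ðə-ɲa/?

[ðə̃ɲa]

The data show regressive nasality assimilation (vowel nasalisation): /i/ → [ĩ] before /n/; /ɪ/ → [ɪ̃] before /ŋ/ — a vowel is nasalised by an immediately following nasal consonant.
No change occurs in [ʁɪðo] because the vowel at the boundary is adjacent to an oral consonant, not a nasal (/ɪ/ next to /ð/).
/ə/ sits next to the nasal /ɲ/ and is therefore nasalised to [ə̃].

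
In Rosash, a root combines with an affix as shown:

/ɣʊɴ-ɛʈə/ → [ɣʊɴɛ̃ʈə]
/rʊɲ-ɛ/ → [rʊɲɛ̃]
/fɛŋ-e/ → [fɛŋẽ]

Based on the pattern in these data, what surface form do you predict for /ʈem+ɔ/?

[ʈemɔ̃]

The data show progressive nasality assimilation (vowel nasalisation): /ɛ/ → [ɛ̃] after /ɴ/; /ɛ/ → [ɛ̃] after /ɲ/; /e/ → [ẽ] after /ŋ/ — a vowel is nasalised by an immediately preceding nasal consonant.
The vowel /ɔ/ is adjacent to the preceding nasal /m/, so it acquires [+nasal] and surfaces as [ɔ̃].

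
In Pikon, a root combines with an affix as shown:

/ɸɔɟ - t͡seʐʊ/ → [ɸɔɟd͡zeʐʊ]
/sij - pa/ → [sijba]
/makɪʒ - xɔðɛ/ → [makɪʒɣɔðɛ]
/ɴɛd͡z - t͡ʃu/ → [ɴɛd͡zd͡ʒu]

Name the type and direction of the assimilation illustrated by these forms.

The segment that alternates is /t͡s/, which surfaces as [d͡z] when adjacent to /ɟ/.
/t͡s/ is voiceless while /ɟ/ is voiced; the output [d͡z] is voiced, matching the trigger — so the feature that spreads is voicing.
Place and manner are unchanged, so the assimilation is partial, not total.
The same holds elsewhere in the data: /p/ → [b] after /j/ (voiceless → voiced, matching voiced); /x/ → [ɣ] after /ʒ/ (voiceless → voiced, matching voiced); /t͡ʃ/ → [d͡ʒ] after /d͡z/ (voiceless → voiced, matching voiced) — only voicing changes, and always toward the preceding segment.
The trigger is the preceding segment, so the direction is progressive (perseverative).

progressive voicing assimilation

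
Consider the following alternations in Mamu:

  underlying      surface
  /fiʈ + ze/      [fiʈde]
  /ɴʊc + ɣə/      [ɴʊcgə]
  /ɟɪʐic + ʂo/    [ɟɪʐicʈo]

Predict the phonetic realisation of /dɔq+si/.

[dɔqti]

The data show progressive manner assimilation: /z/ → [d] after /ʈ/; /ɣ/ → [g] after /c/; /ʂ/ → [ʈ] after /c/. In each pair only manner changes, matching the preceding consonant, while place and voice stay constant.
/s/ is a voiceless alveolar fricative. The preceding trigger /q/ is a stop, so /s/ must become a stop as well.
Changing only its manner to stop gives [t] — the voiceless alveolar stop.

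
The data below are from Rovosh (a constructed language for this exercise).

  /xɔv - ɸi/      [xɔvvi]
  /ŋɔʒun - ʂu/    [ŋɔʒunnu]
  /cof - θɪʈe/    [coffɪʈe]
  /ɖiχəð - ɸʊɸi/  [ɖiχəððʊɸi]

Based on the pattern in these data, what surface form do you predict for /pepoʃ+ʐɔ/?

The data show progressive total assimilation (/ɸ/ → [v] after /v/; /ʂ/ → [n] after /n/; /θ/ → [f] after /f/; /ɸ/ → [ð] after /ð/): in every case the target segment becomes identical to its preceding neighbour, copying more than a single feature.
/ʐ/ is the segment targeted by the rule; it sits immediately after /ʃ/, so it assimilates completely and surfaces as [ʃ].

[pepoʃʃɔ]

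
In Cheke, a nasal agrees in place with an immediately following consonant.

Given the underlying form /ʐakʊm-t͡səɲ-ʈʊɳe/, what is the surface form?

The rule targets /m/ (voiced bilabial nasal), which sits before the trigger /t͡s/ (alveolar).
A voiced alveolar nasal is [n], so the surface segment is [n].
At the second juncture, /ɲ/ likewise becomes [ɳ] adjacent to /ʈ/.

[ʐakʊnt͡səɳʈʊɳe]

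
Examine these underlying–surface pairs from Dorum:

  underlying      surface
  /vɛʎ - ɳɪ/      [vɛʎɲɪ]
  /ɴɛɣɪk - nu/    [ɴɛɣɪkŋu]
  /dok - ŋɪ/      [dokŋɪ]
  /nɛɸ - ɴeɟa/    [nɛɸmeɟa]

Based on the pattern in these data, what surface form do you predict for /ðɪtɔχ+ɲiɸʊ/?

[ðɪtɔχɴiɸʊ]

The data show progressive place assimilation: /ɳ/ → [ɲ] after /ʎ/; /n/ → [ŋ] after /k/; /ɴ/ → [m] after /ɸ/. In each pair only place changes, matching the preceding consonant, while manner and voice stay constant.
Nothing changes in [dokŋɪ]: there the adjacent consonants already agree in place (/ŋ/ and /k/ are both velar), so this form is consistent with the same rule.
The rule targets /ɲ/ (voiced palatal nasal), which sits after the trigger /χ/ (uvular).
Changing only its place to uvular gives [ɴ] — the voiced uvular nasal.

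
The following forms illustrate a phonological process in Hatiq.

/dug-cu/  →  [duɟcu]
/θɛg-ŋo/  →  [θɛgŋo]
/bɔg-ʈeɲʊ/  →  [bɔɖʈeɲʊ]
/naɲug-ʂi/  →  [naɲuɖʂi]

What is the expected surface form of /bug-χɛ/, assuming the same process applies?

[buɢχɛ]

The data show regressive place assimilation: /g/ → [ɟ] before /c/; /g/ → [ɖ] before /ʈ/; /g/ → [ɖ] before /ʂ/. In each pair only place changes, matching the following consonant, while manner and voice stay constant.
Nothing changes in [θɛgŋo]: there the adjacent consonants already agree in place (/g/ and /ŋ/ are both velar), so this form is consistent with the same rule.
/g/ is a voiced velar stop. The following trigger /χ/ is uvular, so /g/ must become uvular as well.
Changing only its place to uvular gives [ɢ] — the voiced uvular stop.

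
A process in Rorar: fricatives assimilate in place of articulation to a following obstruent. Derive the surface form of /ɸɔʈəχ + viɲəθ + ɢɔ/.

[ɸɔʈəfviɲəχɢɔ]

/χ/ is a voiceless uvular fricative. The following trigger /v/ is labiodental, so /χ/ must become labiodental as well.
The voiceless labiodental fricative is [f], so /χ/ → [f].
At the second juncture, /θ/ likewise becomes [χ] adjacent to /ɢ/.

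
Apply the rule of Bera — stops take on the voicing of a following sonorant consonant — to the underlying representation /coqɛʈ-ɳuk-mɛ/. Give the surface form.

[coqɛɖɳugmɛ]

The rule targets /ʈ/ (voiceless retroflex stop), which sits before the trigger /ɳ/ (voiced).
A voiced retroflex stop is [ɖ], so the surface segment is [ɖ].
At the second juncture, /k/ likewise becomes [g] adjacent to /m/.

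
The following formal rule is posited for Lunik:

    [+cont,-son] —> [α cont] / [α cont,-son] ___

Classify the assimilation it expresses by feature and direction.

The rule copies [cont] (continuancy) from the environment onto the target fricatives; since [±cont] encodes the stop/fricative manner contrast, the assimilating dimension is manner.
Since the environment is written before the underscore, the trigger precedes the target; the direction is progressive.

progressive manner assimilation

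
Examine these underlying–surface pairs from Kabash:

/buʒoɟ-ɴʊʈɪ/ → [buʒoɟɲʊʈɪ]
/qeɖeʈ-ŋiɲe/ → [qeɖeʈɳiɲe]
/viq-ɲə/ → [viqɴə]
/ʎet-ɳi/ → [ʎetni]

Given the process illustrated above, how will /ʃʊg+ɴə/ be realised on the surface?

The data show progressive place assimilation: /ɴ/ → [ɲ] after /ɟ/; /ŋ/ → [ɳ] after /ʈ/; /ɲ/ → [ɴ] after /q/; /ɳ/ → [n] after /t/. In each pair only place changes, matching the preceding consonant, while manner and voice stay constant.
The rule targets /ɴ/ (voiced uvular nasal), which sits after the trigger /g/ (velar).
A voiced velar nasal is [ŋ], so the surface segment is [ŋ].

[ʃʊgŋə]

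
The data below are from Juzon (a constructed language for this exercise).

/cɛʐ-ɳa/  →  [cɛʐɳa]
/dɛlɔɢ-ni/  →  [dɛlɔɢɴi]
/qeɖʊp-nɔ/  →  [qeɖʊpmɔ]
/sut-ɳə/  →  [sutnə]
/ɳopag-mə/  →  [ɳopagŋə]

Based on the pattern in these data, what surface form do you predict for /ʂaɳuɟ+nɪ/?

The data show progressive place assimilation: /n/ → [ɴ] after /ɢ/; /n/ → [m] after /p/; /ɳ/ → [n] after /t/; /m/ → [ŋ] after /g/. In each pair only place changes, matching the preceding consonant, while manner and voice stay constant.
Nothing changes in [cɛʐɳa]: there the adjacent consonants already agree in place (/ɳ/ and /ʐ/ are both retroflex), so this form is consistent with the same rule.
The rule targets /n/ (voiced alveolar nasal), which sits after the trigger /ɟ/ (palatal).
Changing only its place to palatal gives [ɲ] — the voiced palatal nasal.

[ʂaɳuɟɲɪ]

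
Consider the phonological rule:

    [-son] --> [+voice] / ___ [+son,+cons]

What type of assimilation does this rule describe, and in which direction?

The structural change is [+voice], and the conditioning segment [+son,+cons] (a sonorant consonant) is itself voiced, so the target comes to share the voicing of its neighbour — voicing assimilation.
Since the environment is written after the underscore, the trigger follows the target; the direction is regressive.

regressive voicing assimilation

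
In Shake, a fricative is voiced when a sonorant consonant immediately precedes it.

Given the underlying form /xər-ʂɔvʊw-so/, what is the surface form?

[xərʐɔvʊwzo]

The rule targets /ʂ/ (voiceless retroflex fricative), which sits after the trigger /r/ (voiced).
The voiced retroflex fricative is [ʐ], so /ʂ/ → [ʐ].
At the second juncture, /s/ likewise becomes [z] adjacent to /w/.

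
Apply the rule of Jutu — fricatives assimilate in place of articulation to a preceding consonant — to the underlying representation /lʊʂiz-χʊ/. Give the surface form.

[lʊʂizsʊ]

The rule targets /χ/ (voiceless uvular fricative), which sits after the trigger /z/ (alveolar).
Changing only its place to alveolar gives [s] — the voiceless alveolar fricative.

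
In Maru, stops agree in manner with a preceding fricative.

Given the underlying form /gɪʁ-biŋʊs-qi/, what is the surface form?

[gɪʁβiŋʊsχi]

/b/ is a voiced bilabial stop. The preceding trigger /ʁ/ is a fricative, so /b/ must become a fricative as well.
A voiced bilabial fricative is [β], so the surface segment is [β].
The same rule applies at the second boundary: /q/ → [χ] next to /s/.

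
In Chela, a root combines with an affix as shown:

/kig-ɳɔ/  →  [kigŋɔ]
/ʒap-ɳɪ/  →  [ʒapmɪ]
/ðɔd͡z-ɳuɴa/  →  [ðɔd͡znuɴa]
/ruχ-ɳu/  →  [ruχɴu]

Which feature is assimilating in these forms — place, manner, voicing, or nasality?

place

Comparing underlying and surface forms, /ɳ/ → [ŋ] is the alternation; the neighbouring /g/ is constant.
The change retroflex → velar matches the place of the preceding /g/, identifying this as place assimilation.
The other alternating forms pattern the same way: /ɳ/ → [m] after /p/ (retroflex → bilabial, matching bilabial); /ɳ/ → [n] after /d͡z/ (retroflex → alveolar, matching alveolar); /ɳ/ → [ɴ] after /χ/ (retroflex → uvular, matching uvular) — only place changes, and always toward the preceding segment.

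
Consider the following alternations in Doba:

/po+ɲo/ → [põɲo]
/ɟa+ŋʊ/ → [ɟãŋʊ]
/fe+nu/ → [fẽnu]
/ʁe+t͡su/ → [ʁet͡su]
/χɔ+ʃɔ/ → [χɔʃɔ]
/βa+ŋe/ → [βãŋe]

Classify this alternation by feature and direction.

The vowel /o/ surfaces as nasalised [õ] next to the following nasal /ɲ/ — it has acquired the [+nasal] feature of its neighbour.
Likewise in the remaining data: /a/ → [ã] before /ŋ/; /e/ → [ẽ] before /n/ — each time a vowel is nasalised next to a following nasal.
No change occurs in [ʁet͡su], [χɔʃɔ] because the vowel at the boundary is adjacent to an oral consonant, not a nasal (/e/ next to /t͡s/; /ɔ/ next to /ʃ/).
Because the conditioning nasal is to the right of the vowel that changes, the process is regressive (anticipatory).

regressive nasality assimilation (vowel nasalisation)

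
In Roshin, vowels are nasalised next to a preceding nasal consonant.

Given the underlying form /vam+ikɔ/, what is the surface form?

[vamĩkɔ]

The vowel /i/ is adjacent to the preceding nasal /m/, so it acquires [+nasal] and surfaces as [ĩ].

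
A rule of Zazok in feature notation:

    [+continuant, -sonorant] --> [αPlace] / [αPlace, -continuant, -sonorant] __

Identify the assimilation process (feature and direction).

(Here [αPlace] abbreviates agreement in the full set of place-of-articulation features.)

progressive place assimilation

The shared variable α links the value of the place features (abbreviated [Place]) on the target to the same value on the neighbouring segment, so place is the feature that assimilates.
Since the environment is written before the underscore, the trigger precedes the target; the direction is progressive.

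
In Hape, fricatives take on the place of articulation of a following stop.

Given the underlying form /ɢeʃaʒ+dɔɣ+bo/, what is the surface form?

[ɢeʃazdɔβbo]

/ʒ/ is a voiced postalveolar fricative. The following trigger /d/ is alveolar, so /ʒ/ must become alveolar as well.
A voiced alveolar fricative is [z], so the surface segment is [z].
The same rule applies at the second boundary: /ɣ/ → [β] next to /b/.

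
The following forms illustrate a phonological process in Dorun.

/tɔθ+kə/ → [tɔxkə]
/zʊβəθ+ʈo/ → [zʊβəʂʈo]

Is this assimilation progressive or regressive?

Comparing underlying and surface forms, /θ/ → [x] is the alternation; the neighbouring /k/ is constant.
/θ/ is dental while /k/ is velar; the output [x] is velar, matching the trigger — so the feature that spreads is place.
The same holds elsewhere in the data: /θ/ → [ʂ] before /ʈ/ (dental → retroflex, matching retroflex) — only place changes, and always toward the following segment.
The trigger is the following segment, so the direction is regressive (anticipatory).

regressive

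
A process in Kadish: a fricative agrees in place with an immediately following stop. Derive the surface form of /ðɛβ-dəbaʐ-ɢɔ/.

[ðɛzdəbaʁɢɔ]

The rule targets /β/ (voiced bilabial fricative), which sits before the trigger /d/ (alveolar).
A voiced alveolar fricative is [z], so the surface segment is [z].
At the second juncture, /ʐ/ likewise becomes [ʁ] adjacent to /ɢ/.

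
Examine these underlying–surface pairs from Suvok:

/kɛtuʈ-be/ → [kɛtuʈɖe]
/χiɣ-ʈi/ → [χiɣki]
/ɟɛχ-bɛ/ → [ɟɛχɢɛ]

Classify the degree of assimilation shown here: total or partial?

Comparing underlying and surface forms, /b/ → [ɖ] is the alternation; the neighbouring /ʈ/ is constant.
The change bilabial → retroflex matches the place of the preceding /ʈ/, identifying this as place assimilation.
Manner and voice are unchanged, so the assimilation is partial, not total.
The same holds elsewhere in the data: /ʈ/ → [k] after /ɣ/ (retroflex → velar, matching velar); /b/ → [ɢ] after /χ/ (bilabial → uvular, matching uvular) — only place changes, and always toward the preceding segment.

partial assimilation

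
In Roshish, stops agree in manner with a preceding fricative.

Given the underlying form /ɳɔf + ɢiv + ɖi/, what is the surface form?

/ɢ/ is a voiced uvular stop. The preceding trigger /f/ is a fricative, so /ɢ/ must become a fricative as well.
A voiced uvular fricative is [ʁ], so the surface segment is [ʁ].
The same rule applies at the second boundary: /ɖ/ → [ʐ] next to /v/.

[ɳɔfʁivʐi]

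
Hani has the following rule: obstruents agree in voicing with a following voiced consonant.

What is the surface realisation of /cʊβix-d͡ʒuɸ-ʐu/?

/x/ is a voiceless velar fricative. The following trigger /d͡ʒ/ is voiced, so /x/ must become voiced as well.
Changing only its voicing to voiced gives [ɣ] — the voiced velar fricative.
The same rule applies at the second boundary: /ɸ/ → [β] next to /ʐ/.

[cʊβiɣd͡ʒuβʐu]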